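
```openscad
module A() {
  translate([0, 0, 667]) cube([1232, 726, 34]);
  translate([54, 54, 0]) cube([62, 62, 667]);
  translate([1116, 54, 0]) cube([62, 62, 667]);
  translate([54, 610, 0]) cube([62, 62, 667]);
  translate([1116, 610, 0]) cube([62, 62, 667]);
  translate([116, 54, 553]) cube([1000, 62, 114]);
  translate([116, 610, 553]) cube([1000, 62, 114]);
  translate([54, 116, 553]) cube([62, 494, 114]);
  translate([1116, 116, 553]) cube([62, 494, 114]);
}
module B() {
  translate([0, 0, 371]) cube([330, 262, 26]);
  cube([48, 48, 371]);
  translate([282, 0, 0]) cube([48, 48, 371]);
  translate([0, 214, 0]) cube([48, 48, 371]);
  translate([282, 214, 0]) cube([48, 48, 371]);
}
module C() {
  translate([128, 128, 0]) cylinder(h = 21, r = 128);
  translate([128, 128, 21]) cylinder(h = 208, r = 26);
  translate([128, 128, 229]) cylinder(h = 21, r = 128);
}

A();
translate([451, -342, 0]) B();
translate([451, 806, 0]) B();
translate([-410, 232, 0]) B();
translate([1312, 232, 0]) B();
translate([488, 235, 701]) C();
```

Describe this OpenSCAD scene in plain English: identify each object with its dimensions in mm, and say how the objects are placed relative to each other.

A is a rectangular dining table. The top is 1232×726×34 mm with its upper surface at z = 701 mm. It stands on four 62×62 mm square legs, each inset 54 mm from the nearest pair of top edges, running from the floor to the underside of the top. Four apron rails, 62 mm thick and 114 mm tall, run between adjacent legs with their top edges flush with the underside of the top and their outer faces flush with the legs' outer faces.

B is a four-legged stool. The seat is a 330×262×26 mm slab whose top surface is at z = 397 mm; four square legs, each 48×48 mm in cross-section, run from the floor (z = 0) to the underside of the seat, each flush with a corner of the seat.

C is a spool: two coaxial disc flanges of radius 128 mm and thickness 21 mm, joined by a core cylinder of radius 26 mm and height 208 mm. The lower flange rests on z = 0 and the three cylinders share a vertical axis.

Four stools sit around the table at the −y, +y, −x, +x sides. The spool is on top of the table, centred.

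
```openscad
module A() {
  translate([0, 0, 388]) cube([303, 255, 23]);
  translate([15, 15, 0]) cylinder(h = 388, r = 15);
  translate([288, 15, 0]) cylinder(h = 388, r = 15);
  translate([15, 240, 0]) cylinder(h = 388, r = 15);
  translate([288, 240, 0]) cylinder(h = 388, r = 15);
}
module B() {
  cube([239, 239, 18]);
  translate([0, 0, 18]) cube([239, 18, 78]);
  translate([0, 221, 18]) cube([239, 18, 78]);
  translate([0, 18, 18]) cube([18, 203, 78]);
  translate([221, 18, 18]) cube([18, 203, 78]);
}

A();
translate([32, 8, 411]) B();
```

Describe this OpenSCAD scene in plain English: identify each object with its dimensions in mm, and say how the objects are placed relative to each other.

A is a simple wooden stool: a rectangular seat 303 mm (x) by 255 mm (y), 23 mm thick, top face at z = 411 mm, on four round legs, each 30 mm in diameter. The legs rest on z = 0, each leg's axis is inset half a diameter from the nearest pair of seat edges (so the leg's bounding box is flush with the corner).

B is an open-topped rectangular box: outside dimensions 239×239×96 mm, with a uniform wall and base thickness of 18 mm. The base is a full 239×239 slab on the floor; four walls sit on top of the base. The front and back walls (the −y and +y sides) span the full width; the two side walls fit between them.

The open box is on top of the stool, centred.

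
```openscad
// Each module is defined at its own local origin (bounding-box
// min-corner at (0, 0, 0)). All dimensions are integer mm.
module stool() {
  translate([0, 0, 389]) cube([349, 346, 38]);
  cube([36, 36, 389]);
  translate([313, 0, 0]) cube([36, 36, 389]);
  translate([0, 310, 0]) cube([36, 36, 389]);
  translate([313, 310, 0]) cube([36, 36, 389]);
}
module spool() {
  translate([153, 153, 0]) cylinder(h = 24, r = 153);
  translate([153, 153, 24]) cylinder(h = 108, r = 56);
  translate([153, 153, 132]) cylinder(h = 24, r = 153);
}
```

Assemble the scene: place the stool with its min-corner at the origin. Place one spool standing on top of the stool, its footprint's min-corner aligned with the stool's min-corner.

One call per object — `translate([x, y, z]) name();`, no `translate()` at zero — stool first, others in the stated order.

stool();
translate([0, 0, 427]) spool();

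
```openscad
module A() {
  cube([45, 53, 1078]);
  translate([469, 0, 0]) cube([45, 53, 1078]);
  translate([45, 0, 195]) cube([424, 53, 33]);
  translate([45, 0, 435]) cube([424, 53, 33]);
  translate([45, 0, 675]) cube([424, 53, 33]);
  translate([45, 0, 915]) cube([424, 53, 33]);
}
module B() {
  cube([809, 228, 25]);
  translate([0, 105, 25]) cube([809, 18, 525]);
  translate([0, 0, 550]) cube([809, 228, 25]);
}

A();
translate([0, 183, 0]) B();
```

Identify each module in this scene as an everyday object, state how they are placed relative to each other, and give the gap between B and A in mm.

A is a ladder. B is an I-beam. The I-beam is on the floor beside the ladder on its +y side. The gap between the I-beam and the ladder is 130 mm.

The I-beam's nearest face is 130 mm from the ladder's +y face.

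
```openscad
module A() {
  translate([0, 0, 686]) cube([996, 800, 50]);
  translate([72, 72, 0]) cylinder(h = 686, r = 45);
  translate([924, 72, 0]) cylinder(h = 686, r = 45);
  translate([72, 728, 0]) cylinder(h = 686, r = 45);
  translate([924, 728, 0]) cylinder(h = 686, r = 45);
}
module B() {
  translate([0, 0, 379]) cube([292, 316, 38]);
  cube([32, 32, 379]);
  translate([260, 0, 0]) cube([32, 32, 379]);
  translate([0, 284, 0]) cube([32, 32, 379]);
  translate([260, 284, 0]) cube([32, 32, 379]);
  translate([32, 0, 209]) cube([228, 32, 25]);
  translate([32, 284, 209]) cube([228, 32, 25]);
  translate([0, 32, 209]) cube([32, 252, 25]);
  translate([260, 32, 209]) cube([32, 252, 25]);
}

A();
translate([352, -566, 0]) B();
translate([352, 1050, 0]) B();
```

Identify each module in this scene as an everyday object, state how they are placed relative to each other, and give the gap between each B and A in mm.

Each stool's nearest face is 250 mm from the table's bounding box.

A is a table. B is a stool. Two stools sit around the table at the −y, +y sides. The gap between each stool and the table is 250 mm.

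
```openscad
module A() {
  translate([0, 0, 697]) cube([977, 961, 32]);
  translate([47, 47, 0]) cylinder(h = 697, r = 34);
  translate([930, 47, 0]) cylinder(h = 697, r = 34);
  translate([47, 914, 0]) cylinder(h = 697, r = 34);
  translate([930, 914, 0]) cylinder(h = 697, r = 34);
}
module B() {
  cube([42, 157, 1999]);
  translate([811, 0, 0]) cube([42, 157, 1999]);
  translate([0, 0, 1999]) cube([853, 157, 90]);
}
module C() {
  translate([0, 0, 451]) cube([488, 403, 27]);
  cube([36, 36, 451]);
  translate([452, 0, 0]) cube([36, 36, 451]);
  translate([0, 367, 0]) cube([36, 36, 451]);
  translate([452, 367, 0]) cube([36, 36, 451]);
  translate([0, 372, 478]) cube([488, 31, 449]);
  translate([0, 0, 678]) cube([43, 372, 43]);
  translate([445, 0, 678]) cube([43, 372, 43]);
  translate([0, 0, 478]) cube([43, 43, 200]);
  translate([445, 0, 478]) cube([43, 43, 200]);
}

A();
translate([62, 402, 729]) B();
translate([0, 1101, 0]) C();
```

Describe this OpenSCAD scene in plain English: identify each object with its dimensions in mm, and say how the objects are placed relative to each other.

A is a table with a 977×961 mm rectangular top, 32 mm thick, top surface at z = 729 mm, supported by four round legs of 68 mm diameter, each leg's bounding box inset 13 mm from the nearest pair of top edges, running from the floor.

B is a door frame. The clear opening is 769 mm wide and 1999 mm high. Two 42 mm wide jambs, 157 mm deep, stand either side of the opening from the floor to the top of the opening. A 90 mm thick head sits across the top of both jambs, spanning the full outside width of the frame.

C is a chair: 488×403 mm seat, 27 mm thick, top at z = 478 mm, on four 36 mm square corner legs flush with the seat edges. A 31 mm thick backrest slab spans the full seat width, extending 449 mm above the seat top, its back face flush with the seat's +y edge. Two armrests of 43×43 mm section run along each side from the seat's front edge to the front of the backrest, top faces 243 mm above the seat top and outer faces flush with the seat's x-edges; a 43×43 mm post under the front of each armrest stands on the seat at the front corner.

The door frame is on top of the table, centred. The chair is on the floor beside the table on its +y side.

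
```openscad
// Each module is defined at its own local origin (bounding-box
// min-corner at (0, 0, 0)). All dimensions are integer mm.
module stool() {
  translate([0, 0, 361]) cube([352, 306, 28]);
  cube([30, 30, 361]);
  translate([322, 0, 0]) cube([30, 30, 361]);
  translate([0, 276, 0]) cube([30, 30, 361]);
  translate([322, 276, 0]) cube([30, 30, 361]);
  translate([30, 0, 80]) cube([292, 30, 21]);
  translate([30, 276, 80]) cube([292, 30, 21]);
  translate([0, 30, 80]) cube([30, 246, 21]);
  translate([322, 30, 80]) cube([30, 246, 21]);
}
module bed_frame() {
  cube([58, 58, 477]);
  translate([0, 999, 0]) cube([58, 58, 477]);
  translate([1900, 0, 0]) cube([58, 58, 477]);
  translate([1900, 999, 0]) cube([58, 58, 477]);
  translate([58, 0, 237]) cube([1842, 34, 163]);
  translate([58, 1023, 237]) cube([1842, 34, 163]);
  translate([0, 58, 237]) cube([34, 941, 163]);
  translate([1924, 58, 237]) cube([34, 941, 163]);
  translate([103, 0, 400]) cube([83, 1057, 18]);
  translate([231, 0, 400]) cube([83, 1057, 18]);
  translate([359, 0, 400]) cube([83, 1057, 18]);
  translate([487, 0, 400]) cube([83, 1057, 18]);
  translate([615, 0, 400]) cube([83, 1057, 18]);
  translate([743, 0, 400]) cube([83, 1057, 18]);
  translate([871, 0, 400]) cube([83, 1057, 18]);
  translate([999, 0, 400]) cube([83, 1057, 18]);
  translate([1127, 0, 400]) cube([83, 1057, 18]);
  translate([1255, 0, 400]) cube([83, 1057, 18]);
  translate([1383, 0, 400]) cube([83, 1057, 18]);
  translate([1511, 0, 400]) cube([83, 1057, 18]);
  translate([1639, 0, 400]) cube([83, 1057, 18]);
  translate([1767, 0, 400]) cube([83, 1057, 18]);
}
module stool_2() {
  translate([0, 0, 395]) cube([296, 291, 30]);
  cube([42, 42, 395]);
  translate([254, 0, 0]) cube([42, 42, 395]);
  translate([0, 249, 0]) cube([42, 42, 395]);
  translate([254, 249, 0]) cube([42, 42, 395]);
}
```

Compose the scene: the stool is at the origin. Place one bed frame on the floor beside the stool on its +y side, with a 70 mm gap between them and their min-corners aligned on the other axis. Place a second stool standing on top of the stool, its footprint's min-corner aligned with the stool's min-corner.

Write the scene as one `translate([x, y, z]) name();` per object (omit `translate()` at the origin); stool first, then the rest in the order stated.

stool();
translate([0, 376, 0]) bed_frame();
translate([0, 0, 389]) stool_2();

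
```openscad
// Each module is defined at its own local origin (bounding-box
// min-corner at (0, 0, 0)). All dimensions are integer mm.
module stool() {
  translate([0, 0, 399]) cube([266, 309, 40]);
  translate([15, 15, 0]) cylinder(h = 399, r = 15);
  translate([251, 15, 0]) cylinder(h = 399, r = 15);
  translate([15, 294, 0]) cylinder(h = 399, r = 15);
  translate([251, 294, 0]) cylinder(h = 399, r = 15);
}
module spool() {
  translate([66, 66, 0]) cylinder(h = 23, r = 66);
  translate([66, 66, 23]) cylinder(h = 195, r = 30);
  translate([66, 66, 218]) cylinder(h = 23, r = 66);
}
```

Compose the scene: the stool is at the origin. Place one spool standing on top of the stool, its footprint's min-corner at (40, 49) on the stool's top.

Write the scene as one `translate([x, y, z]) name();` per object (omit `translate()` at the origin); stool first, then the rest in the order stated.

stool();
translate([40, 49, 439]) spool();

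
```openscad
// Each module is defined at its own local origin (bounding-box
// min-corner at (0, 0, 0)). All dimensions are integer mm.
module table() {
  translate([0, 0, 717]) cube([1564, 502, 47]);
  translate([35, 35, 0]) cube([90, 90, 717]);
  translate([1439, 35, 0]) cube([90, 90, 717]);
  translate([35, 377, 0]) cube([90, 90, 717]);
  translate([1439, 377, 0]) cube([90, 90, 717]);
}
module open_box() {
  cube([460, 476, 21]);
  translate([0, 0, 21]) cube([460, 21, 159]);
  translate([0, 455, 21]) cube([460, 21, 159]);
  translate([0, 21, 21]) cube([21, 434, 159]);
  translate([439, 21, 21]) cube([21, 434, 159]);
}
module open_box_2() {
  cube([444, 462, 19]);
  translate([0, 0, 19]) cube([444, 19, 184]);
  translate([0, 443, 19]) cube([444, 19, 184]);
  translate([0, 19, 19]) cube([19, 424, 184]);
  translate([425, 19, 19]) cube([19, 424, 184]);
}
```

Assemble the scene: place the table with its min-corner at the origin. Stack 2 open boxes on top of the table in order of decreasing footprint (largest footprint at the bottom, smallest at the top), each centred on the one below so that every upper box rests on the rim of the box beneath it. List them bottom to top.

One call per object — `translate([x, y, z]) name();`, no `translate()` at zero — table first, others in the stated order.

table();
translate([552, 13, 764]) open_box();
translate([560, 20, 944]) open_box_2();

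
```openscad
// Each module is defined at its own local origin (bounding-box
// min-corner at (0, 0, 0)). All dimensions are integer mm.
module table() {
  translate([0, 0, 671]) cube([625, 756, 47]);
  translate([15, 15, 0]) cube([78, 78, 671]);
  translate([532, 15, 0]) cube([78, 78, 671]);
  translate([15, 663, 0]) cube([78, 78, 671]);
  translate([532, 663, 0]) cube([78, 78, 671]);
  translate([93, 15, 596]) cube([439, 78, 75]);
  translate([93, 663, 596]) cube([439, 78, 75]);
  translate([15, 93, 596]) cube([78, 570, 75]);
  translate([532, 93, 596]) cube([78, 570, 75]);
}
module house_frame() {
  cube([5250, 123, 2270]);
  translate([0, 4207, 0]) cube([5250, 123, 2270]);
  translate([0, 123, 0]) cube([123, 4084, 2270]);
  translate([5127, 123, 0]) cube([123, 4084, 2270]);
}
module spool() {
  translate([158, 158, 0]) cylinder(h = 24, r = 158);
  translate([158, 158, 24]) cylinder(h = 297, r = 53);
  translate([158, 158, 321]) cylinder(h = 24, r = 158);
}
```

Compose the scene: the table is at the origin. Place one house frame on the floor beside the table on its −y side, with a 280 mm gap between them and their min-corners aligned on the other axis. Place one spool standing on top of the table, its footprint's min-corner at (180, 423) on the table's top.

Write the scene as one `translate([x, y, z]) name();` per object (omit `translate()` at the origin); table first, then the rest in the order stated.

table();
translate([0, -4610, 0]) house_frame();
translate([180, 423, 718]) spool();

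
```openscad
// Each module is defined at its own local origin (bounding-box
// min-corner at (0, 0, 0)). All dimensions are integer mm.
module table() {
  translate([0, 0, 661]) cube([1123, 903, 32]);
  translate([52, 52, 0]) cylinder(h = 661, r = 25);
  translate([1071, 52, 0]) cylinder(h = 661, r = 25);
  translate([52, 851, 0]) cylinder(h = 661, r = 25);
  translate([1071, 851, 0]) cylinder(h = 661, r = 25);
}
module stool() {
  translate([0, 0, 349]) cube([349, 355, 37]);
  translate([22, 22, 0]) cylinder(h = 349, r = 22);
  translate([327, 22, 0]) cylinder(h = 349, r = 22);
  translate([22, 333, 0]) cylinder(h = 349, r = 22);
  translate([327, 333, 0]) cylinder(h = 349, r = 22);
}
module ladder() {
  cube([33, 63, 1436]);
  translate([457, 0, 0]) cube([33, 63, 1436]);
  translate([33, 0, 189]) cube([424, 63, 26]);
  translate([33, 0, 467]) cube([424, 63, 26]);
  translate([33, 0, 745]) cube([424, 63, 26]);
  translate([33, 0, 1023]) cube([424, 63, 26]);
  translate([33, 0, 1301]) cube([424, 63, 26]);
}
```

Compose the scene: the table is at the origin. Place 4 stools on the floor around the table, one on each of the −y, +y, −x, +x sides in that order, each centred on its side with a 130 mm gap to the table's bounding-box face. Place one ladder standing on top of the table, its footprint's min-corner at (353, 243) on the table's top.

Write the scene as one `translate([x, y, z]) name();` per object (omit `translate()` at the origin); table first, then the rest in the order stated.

table();
translate([387, -485, 0]) stool();
translate([387, 1033, 0]) stool();
translate([-479, 274, 0]) stool();
translate([1253, 274, 0]) stool();
translate([353, 243, 693]) ladder();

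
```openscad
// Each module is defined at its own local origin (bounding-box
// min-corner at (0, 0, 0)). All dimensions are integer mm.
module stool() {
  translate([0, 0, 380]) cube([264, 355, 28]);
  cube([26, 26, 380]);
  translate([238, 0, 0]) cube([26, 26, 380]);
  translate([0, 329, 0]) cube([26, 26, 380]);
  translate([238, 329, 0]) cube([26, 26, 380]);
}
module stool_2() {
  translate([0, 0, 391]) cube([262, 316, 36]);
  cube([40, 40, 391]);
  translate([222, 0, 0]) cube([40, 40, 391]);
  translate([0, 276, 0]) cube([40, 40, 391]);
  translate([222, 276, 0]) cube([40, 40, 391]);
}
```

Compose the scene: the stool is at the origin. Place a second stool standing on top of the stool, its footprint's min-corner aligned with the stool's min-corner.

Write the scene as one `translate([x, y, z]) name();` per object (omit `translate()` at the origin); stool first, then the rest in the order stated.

stool();
translate([0, 0, 408]) stool_2();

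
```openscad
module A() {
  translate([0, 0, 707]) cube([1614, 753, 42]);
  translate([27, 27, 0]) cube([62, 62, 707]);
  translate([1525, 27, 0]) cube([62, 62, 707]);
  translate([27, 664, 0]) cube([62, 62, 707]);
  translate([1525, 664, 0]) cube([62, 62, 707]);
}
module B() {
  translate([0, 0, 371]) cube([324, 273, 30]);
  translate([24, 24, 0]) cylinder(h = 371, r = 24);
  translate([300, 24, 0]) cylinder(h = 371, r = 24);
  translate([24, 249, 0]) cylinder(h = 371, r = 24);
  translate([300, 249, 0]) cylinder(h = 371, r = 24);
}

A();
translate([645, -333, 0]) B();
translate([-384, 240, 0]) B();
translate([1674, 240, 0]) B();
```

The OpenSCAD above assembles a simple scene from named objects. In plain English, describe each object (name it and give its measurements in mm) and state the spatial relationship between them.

A is a rectangular dining table. The top is 1614×753×42 mm with its upper surface at z = 749 mm. It stands on four 62×62 mm square legs, each inset 27 mm from the nearest pair of top edges, running from the floor to the underside of the top.

B is a four-legged stool. The seat is a 324×273×30 mm slab whose top surface is at z = 401 mm; four round legs, each 48 mm in diameter, run from the floor (z = 0) to the underside of the seat, each leg's axis is inset half a diameter from the nearest pair of seat edges (so the leg's bounding box is flush with the corner).

Three stools sit around the table at the −y, −x, +x sides.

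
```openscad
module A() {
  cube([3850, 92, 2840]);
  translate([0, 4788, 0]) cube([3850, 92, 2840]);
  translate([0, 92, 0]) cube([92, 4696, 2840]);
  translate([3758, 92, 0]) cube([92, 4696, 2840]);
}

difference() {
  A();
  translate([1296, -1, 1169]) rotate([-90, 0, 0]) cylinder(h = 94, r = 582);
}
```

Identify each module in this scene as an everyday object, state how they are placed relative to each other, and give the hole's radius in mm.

A is a house frame. The house frame has a circular hole through its front wall. The hole's radius is 582 mm.

The subtracted cylinder has r = 582 mm.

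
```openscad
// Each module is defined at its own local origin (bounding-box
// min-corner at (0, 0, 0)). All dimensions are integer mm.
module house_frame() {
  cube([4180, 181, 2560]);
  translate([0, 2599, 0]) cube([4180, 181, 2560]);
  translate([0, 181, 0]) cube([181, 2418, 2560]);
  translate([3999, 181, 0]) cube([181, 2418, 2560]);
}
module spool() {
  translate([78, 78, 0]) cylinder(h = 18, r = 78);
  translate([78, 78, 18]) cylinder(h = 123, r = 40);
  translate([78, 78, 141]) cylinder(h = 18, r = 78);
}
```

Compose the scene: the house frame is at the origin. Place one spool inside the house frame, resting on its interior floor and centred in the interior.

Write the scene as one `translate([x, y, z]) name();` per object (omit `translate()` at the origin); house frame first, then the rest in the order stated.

house_frame();
translate([2012, 1312, 0]) spool();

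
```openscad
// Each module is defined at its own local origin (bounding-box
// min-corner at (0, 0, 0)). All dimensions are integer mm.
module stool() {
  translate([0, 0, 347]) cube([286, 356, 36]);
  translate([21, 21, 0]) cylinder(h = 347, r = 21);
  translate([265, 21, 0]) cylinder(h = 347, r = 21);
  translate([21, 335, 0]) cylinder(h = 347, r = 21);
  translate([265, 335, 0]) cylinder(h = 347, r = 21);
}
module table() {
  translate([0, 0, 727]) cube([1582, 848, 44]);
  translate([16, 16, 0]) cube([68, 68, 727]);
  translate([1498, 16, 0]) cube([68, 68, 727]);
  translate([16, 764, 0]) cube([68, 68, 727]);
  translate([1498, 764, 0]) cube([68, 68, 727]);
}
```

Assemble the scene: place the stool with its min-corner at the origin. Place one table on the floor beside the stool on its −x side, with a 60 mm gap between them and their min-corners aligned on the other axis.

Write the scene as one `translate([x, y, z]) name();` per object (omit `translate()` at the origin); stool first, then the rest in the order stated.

stool();
translate([-1642, 0, 0]) table();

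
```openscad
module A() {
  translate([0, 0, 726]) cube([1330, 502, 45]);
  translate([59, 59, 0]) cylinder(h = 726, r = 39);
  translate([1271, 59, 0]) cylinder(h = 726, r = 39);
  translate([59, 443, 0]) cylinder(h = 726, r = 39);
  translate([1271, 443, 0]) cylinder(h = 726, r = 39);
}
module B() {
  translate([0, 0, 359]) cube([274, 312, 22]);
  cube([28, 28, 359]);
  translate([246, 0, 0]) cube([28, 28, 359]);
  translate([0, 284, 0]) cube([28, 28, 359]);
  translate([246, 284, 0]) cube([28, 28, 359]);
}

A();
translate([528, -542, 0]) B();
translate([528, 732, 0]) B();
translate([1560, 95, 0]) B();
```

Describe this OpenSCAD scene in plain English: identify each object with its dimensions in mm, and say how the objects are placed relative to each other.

A is a table with a 1330×502 mm rectangular top, 45 mm thick, top surface at z = 771 mm, supported by four round legs of 78 mm diameter, each leg's bounding box inset 20 mm from the nearest pair of top edges, running from the floor.

B is a simple wooden stool: a rectangular seat 274 mm (x) by 312 mm (y), 22 mm thick, top face at z = 381 mm, on four square legs, each 28×28 mm in cross-section. The legs rest on z = 0, each flush with a corner of the seat.

Three stools sit around the table at the −y, +y, +x sides.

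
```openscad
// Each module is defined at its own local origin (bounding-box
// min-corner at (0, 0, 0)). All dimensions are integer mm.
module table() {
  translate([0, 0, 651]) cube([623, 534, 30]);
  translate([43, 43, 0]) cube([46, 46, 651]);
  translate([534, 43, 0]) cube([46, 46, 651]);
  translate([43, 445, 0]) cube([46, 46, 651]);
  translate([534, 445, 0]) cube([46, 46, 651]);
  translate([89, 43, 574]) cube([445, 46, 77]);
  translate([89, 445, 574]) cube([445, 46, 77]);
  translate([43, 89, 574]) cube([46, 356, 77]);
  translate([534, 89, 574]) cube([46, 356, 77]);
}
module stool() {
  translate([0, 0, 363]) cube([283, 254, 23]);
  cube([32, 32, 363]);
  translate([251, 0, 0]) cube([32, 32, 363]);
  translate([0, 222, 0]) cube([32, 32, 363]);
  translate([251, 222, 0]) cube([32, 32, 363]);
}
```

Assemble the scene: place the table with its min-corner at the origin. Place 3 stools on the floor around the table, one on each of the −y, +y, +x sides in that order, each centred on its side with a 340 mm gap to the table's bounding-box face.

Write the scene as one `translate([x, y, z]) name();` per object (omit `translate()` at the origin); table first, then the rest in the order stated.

table();
translate([170, -594, 0]) stool();
translate([170, 874, 0]) stool();
translate([963, 140, 0]) stool();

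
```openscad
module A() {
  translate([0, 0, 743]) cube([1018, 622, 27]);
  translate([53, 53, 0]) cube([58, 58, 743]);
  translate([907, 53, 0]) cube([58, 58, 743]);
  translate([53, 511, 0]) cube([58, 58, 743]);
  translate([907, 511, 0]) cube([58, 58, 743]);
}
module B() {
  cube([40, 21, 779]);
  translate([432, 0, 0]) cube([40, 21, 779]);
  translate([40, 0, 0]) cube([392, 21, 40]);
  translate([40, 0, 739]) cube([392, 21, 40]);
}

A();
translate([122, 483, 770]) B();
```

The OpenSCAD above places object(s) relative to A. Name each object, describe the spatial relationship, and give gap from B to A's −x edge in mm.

A is a table. B is a picture frame. The picture frame is on top of the table. The gap from the picture frame to the table's −x edge is 122 mm.

The picture frame's min-x is at 122; the table's min-x is 0; gap = 122 mm.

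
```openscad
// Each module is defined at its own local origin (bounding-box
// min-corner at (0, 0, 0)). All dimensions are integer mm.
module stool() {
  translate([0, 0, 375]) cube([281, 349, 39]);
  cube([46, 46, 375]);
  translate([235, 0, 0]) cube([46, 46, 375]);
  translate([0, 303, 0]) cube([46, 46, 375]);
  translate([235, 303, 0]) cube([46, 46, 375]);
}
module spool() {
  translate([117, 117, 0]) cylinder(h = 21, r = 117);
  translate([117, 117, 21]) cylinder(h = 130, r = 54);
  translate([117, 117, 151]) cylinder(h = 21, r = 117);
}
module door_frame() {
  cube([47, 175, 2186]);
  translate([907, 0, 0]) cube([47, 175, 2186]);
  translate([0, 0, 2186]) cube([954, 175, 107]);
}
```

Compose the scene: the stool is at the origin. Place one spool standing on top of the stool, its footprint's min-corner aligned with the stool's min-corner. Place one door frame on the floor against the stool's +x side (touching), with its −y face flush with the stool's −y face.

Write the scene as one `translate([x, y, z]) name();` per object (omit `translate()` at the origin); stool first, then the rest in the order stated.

stool();
translate([0, 0, 414]) spool();
translate([281, 0, 0]) door_frame();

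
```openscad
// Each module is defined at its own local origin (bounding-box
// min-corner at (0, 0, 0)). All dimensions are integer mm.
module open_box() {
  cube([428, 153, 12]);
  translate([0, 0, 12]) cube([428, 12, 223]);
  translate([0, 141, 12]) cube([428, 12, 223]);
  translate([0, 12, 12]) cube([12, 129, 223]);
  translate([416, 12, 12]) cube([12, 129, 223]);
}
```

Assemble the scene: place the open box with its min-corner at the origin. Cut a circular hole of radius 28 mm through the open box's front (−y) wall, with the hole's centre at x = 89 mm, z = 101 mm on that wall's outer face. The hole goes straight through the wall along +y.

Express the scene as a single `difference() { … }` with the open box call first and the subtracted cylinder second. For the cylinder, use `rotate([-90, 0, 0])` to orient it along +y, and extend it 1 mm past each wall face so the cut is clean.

difference() {
  open_box();
  translate([89, -1, 101]) rotate([-90, 0, 0]) cylinder(h = 14, r = 28);
}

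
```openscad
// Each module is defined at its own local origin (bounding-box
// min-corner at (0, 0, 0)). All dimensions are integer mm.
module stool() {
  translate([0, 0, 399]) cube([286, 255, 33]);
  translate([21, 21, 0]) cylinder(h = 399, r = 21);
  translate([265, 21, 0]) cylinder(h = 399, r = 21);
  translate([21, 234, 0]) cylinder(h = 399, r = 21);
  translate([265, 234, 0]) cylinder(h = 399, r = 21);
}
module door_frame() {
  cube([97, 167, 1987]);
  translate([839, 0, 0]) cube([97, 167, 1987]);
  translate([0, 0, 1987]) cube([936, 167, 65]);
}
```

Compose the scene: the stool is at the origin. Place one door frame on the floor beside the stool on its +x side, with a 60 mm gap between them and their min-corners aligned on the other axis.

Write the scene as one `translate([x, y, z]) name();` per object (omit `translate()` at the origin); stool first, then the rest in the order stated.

stool();
translate([346, 0, 0]) door_frame();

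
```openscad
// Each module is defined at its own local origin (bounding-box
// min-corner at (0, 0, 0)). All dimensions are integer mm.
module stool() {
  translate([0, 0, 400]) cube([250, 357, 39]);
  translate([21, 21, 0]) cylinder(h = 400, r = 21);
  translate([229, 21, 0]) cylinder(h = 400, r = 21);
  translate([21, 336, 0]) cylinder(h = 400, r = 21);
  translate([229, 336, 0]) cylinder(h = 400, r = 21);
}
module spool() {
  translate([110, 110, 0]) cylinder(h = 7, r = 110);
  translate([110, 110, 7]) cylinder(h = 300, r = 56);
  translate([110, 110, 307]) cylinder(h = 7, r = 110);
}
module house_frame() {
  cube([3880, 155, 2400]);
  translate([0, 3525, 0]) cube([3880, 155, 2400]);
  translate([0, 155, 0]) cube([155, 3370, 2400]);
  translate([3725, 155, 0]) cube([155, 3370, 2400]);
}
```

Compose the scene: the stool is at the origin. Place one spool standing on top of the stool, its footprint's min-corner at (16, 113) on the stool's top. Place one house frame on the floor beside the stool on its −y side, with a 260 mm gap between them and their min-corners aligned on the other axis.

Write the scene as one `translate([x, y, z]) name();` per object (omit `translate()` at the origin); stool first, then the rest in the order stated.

stool();
translate([16, 113, 439]) spool();
translate([0, -3940, 0]) house_frame();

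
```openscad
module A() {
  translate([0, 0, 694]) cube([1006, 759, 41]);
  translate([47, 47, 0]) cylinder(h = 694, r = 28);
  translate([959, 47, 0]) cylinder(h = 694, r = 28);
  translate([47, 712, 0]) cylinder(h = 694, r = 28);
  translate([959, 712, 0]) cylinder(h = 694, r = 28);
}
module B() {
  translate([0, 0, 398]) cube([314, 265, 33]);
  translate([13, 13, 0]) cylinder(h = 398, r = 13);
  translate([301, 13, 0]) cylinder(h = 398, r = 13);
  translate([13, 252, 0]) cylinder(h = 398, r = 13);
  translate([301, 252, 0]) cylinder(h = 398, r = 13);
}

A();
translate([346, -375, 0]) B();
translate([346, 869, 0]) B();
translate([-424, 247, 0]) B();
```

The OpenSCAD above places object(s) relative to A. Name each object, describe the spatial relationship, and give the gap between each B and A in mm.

A is a table. B is a stool. Three stools sit around the table at the −y, +y, −x sides. The gap between each stool and the table is 110 mm.

Each stool's nearest face is 110 mm from the table's bounding box.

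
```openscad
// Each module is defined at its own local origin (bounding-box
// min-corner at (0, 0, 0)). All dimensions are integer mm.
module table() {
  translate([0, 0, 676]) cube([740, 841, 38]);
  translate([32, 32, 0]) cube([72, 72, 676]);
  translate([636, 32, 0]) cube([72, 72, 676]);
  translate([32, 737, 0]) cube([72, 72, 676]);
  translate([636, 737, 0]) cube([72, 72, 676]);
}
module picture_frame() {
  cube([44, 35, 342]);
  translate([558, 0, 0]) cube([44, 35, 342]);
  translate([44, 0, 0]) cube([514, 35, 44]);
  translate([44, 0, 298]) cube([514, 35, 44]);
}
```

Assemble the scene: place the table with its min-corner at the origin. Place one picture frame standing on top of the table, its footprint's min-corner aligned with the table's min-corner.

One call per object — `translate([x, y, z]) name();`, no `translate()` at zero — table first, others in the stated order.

table();
translate([0, 0, 714]) picture_frame();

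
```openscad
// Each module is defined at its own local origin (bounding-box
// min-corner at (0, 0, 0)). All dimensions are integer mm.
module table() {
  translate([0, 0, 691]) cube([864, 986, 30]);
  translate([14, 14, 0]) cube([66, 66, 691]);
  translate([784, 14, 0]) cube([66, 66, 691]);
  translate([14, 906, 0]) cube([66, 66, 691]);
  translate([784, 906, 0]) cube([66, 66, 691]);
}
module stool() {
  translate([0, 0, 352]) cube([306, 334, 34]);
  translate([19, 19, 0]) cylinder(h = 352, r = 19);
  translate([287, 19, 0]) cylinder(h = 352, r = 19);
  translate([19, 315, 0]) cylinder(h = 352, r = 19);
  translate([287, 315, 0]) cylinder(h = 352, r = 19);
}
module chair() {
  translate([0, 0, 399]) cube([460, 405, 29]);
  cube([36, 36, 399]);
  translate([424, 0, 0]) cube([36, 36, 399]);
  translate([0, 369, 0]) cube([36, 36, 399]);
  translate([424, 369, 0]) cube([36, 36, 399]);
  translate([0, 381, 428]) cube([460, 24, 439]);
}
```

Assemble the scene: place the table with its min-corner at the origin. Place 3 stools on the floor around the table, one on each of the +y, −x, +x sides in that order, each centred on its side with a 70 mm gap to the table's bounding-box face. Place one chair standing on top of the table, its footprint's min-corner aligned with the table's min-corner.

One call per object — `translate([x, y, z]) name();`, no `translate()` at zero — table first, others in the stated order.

table();
translate([279, 1056, 0]) stool();
translate([-376, 326, 0]) stool();
translate([934, 326, 0]) stool();
translate([0, 0, 721]) chair();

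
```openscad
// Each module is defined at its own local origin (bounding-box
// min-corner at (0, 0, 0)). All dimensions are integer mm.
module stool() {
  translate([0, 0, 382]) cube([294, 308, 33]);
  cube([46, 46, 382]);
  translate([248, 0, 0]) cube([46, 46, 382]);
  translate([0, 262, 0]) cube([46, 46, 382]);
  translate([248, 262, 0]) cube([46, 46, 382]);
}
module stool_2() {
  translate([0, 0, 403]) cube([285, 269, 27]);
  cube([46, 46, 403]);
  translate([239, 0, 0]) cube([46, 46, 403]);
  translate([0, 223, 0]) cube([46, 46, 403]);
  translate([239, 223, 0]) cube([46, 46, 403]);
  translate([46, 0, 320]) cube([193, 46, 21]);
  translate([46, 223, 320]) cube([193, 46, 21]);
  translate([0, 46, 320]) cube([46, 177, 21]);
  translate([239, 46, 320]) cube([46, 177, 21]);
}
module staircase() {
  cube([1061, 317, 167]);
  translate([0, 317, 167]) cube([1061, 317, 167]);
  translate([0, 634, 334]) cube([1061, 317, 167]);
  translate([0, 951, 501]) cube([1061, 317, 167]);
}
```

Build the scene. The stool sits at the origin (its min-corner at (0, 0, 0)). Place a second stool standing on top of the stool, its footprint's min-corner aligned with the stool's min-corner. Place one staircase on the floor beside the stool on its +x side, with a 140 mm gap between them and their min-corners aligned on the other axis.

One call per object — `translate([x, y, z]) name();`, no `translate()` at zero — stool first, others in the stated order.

stool();
translate([0, 0, 415]) stool_2();
translate([434, 0, 0]) staircase();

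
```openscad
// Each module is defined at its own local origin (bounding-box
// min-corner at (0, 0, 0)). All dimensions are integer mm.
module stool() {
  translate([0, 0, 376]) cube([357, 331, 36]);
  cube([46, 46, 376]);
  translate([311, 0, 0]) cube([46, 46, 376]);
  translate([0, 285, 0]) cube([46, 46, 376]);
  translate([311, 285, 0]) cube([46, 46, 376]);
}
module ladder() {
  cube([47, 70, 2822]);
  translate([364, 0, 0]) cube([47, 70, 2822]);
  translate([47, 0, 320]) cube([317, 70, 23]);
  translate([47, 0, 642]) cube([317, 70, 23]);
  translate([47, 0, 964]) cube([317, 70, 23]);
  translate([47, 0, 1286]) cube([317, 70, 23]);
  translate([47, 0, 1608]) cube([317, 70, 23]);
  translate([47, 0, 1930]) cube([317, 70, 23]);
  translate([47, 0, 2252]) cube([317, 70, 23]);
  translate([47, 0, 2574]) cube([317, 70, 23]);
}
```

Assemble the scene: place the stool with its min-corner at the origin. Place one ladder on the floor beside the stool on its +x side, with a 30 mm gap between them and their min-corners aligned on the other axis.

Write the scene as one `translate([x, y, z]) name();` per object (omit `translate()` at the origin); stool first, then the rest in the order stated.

stool();
translate([387, 0, 0]) ladder();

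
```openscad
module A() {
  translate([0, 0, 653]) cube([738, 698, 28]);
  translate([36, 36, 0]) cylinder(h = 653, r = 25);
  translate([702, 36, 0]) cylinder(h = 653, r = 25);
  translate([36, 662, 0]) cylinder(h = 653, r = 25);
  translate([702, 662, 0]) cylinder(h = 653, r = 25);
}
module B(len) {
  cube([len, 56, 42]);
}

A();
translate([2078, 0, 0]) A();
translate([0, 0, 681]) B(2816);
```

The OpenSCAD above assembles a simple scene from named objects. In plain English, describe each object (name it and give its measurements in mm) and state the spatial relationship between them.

A is a table: top 738 mm (x) × 698 mm (y), 28 mm thick, upper face at z = 681 mm, on four round legs of 50 mm diameter, each leg's bounding box inset 11 mm from the nearest pair of top edges, running from z = 0 to the bottom of the top.

B is a rectangular beam 2816 mm long (x), 56 mm deep (y), 42 mm thick (z).

The beam spans the tops of two tables placed 1340 mm apart, resting at z = 681 mm.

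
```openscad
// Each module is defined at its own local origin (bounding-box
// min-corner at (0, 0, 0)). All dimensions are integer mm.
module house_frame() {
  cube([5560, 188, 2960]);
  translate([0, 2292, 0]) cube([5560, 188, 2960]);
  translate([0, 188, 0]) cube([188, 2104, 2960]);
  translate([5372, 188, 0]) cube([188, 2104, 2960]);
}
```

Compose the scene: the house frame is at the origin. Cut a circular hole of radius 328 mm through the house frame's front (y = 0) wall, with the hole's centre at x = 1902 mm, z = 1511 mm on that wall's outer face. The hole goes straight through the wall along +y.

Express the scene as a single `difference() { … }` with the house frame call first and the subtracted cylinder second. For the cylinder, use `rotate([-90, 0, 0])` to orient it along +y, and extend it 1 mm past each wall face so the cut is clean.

difference() {
  house_frame();
  translate([1902, -1, 1511]) rotate([-90, 0, 0]) cylinder(h = 190, r = 328);
}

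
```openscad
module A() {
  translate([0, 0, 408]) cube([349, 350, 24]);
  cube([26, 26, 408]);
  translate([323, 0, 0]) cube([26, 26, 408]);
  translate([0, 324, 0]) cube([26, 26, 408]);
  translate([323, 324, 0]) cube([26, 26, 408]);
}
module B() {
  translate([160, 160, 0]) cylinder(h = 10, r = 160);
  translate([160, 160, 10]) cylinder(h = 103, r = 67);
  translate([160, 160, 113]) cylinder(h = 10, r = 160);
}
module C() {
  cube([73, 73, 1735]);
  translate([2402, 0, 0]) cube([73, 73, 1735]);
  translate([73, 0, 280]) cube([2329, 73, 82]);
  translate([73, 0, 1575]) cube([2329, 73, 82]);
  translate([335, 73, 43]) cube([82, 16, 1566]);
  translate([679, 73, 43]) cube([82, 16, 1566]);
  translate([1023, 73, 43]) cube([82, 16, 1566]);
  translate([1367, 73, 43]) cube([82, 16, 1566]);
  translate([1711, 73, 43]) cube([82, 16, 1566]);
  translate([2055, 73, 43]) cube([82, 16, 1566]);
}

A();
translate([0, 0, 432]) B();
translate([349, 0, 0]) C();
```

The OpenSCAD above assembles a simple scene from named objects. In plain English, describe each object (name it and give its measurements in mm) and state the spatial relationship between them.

A is a four-legged stool. The seat is a 349×350×24 mm slab whose top surface is at z = 432 mm; four square legs, each 26×26 mm in cross-section, run from the floor (z = 0) to the underside of the seat, each flush with a corner of the seat.

B is a spool: two coaxial disc flanges of radius 160 mm and thickness 10 mm, joined by a core cylinder of radius 67 mm and height 103 mm. The lower flange rests on z = 0 and the three cylinders share a vertical axis.

C is a fence section. Two 73×73 mm posts, 1735 mm tall, stand on the floor with a clear span of 2329 mm between their inner faces. Two horizontal rails of 73×82 mm section span the gap between the posts with their undersides at z = 280 mm and z = 1575 mm, flush with the posts' −y face. 6 pickets, each 82 mm wide, 16 mm thick and 1566 mm tall, are fixed to the +y face of the rails with their bottoms at z = 43 mm, evenly spaced across the span with equal gaps (rounded down to the nearest mm) at the −x end and between each pair — any rounding remainder accumulates at the +x end.

The spool is on top of the stool. The fence section is against the stool's +x side, with their −y faces flush.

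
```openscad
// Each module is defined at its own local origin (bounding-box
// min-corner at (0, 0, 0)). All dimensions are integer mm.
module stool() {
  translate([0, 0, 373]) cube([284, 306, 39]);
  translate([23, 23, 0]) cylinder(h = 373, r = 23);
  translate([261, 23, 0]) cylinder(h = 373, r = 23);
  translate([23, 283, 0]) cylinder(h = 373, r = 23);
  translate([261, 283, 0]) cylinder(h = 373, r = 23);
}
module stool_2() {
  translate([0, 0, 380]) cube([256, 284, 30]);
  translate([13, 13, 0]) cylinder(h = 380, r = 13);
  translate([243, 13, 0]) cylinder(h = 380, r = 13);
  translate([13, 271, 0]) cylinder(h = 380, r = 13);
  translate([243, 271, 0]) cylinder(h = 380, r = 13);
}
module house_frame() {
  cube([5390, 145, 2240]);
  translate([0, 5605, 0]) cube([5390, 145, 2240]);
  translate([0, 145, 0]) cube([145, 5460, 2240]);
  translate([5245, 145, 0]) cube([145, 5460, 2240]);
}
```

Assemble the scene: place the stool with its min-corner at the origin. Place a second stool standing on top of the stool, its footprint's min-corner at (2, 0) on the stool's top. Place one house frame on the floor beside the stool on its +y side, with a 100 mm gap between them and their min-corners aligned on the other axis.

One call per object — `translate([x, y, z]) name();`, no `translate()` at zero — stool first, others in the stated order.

stool();
translate([2, 0, 412]) stool_2();
translate([0, 406, 0]) house_frame();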